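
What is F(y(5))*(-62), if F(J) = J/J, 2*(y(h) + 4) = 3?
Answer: -62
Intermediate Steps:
y(h) = -5/2 (y(h) = -4 + (1/2)*3 = -4 + 3/2 = -5/2)
F(J) = 1
F(y(5))*(-62) = 1*(-62) = -62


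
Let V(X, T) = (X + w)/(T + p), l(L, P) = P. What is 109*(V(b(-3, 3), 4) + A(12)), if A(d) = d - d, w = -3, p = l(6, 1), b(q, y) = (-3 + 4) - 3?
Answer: -109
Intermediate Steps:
b(q, y) = -2 (b(q, y) = 1 - 3 = -2)
p = 1
V(X, T) = (-3 + X)/(1 + T) (V(X, T) = (X - 3)/(T + 1) = (-3 + X)/(1 + T))
A(d) = 0
109*(V(b(-3, 3), 4) + A(12)) = 109*((-3 - 2)/(1 + 4) + 0) = 109*(-5/5 + 0) = 109*((1/5)*(-5) + 0) = 109*(-1 + 0) = 109*(-1) = -109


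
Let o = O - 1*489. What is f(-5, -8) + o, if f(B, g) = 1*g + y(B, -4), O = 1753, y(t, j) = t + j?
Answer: 1247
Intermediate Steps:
y(t, j) = j + t
f(B, g) = -4 + B + g (f(B, g) = 1*g + (-4 + B) = g + (-4 + B) = -4 + B + g)
o = 1264 (o = 1753 - 1*489 = 1753 - 489 = 1264)
f(-5, -8) + o = (-4 - 5 - 8) + 1264 = -17 + 1264 = 1247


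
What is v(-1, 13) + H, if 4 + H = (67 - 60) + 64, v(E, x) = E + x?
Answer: 79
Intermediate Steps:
H = 67 (H = -4 + ((67 - 60) + 64) = -4 + (7 + 64) = -4 + 71 = 67)
v(-1, 13) + H = (-1 + 13) + 67 = 12 + 67 = 79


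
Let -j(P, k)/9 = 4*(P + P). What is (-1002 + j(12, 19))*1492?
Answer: -2784072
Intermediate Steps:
j(P, k) = -72*P (j(P, k) = -36*(P + P) = -36*2*P = -72*P)
(-1002 + j(12, 19))*1492 = (-1002 - 72*12)*1492 = (-1002 - 864)*1492 = -1866*1492 = -2784072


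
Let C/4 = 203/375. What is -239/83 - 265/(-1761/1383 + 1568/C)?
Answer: -2603741658/802110091 ≈ -3.2461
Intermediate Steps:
C = 812/375 (C = 4*(203/375) = 812/375 ≈ 2.1653)
-239/83 - 265/(-1761/1383 + 1568/C) = -239/83 - 265/(-1761/1383 + 1568/(812/375)) = -239*1/83 - 265/(-1761*1/1383 + 1568*(375/812)) = -239/83 - 265/(-587/461 + 21000/29) = -239/83 - 265/9663977/13369 = -239/83 - 265*13369/9663977 = -239/83 - 3542785/9663977 = -2603741658/802110091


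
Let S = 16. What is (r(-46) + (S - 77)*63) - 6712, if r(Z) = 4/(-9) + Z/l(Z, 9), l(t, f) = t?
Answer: -94990/9 ≈ -10554.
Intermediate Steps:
r(Z) = 5/9 (r(Z) = 4/(-9) + Z/Z = 4*(-⅑) + 1 = -4/9 + 1 = 5/9)
(r(-46) + (S - 77)*63) - 6712 = (5/9 + (16 - 77)*63) - 6712 = (5/9 - 61*63) - 6712 = (5/9 - 3843) - 6712 = -34582/9 - 6712 = -94990/9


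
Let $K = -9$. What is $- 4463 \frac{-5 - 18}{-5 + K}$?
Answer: $- \frac{102649}{14} \approx -7332.1$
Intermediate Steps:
$- 4463 \frac{-5 - 18}{-5 + K} = - 4463 \frac{-5 - 18}{-5 - 9} = - 4463 \left(- \frac{23}{-14}\right) = - 4463 \left(\left(-23\right) \left(- \frac{1}{14}\right)\right) = \left(-4463\right) \frac{23}{14} = - \frac{102649}{14}$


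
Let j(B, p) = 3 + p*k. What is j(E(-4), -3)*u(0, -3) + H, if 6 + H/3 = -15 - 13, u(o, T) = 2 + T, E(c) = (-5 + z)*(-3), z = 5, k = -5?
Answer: -120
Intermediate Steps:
E(c) = 0 (E(c) = (-5 + 5)*(-3) = 0*(-3) = 0)
j(B, p) = 3 - 5*p (j(B, p) = 3 + p*(-5) = 3 - 5*p)
H = -102 (H = -18 + 3*(-15 - 13) = -18 + 3*(-28) = -18 - 84 = -102)
j(E(-4), -3)*u(0, -3) + H = (3 - 5*(-3))*(2 - 3) - 102 = (3 + 15)*(-1) - 102 = 18*(-1) - 102 = -18 - 102 = -120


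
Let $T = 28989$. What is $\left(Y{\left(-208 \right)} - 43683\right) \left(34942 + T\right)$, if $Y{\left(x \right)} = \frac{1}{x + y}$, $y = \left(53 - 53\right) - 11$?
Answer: $- \frac{611600898118}{219} \approx -2.7927 \cdot 10^{9}$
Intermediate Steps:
$y = -11$ ($y = 0 - 11 = -11$)
$Y{\left(x \right)} = \frac{1}{-11 + x}$ ($Y{\left(x \right)} = \frac{1}{x - 11} = \frac{1}{-11 + x}$)
$\left(Y{\left(-208 \right)} - 43683\right) \left(34942 + T\right) = \left(\frac{1}{-11 - 208} - 43683\right) \left(34942 + 28989\right) = \left(\frac{1}{-219} - 43683\right) 63931 = \left(- \frac{1}{219} - 43683\right) 63931 = \left(- \frac{9566578}{219}\right) 63931 = - \frac{611600898118}{219}$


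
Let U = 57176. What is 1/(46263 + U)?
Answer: 1/103439 ≈ 9.6675e-6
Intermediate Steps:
1/(46263 + U) = 1/(46263 + 57176) = 1/103439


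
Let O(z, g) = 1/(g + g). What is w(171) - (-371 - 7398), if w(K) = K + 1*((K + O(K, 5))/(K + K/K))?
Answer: 13658511/1720 ≈ 7941.0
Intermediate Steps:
O(z, g) = 1/(2*g)
w(K) = K + (⅒ + K)/(1 + K) (w(K) = K + 1*((K + (½)/5)/(K + K/K)) = K + 1*((K + (½)*(⅕))/(K + 1)) = K + 1*((K + ⅒)/(1 + K)) = K + 1*((⅒ + K)/(1 + K)) = K + (⅒ + K)/(1 + K))
w(171) - (-371 - 7398) = (⅒ + 171² + 2*171)/(1 + 171) - (-371 - 7398) = (⅒ + 29241 + 342)/172 - 1*(-7769) = (1/172)*(295831/10) + 7769 = 295831/1720 + 7769 = 13658511/1720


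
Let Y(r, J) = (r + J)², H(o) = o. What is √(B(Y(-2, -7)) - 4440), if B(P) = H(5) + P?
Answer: I*√4354 ≈ 65.985*I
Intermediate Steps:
Y(r, J) = (J + r)²
B(P) = 5 + P
√(B(Y(-2, -7)) - 4440) = √((5 + (-7 - 2)²) - 4440) = √((5 + (-9)²) - 4440) = √((5 + 81) - 4440) = √(86 - 4440) = √(-4354) = I*√4354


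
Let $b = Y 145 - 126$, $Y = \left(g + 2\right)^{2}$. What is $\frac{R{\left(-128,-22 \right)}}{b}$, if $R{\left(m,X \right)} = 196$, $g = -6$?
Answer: $\frac{98}{1097} \approx 0.089334$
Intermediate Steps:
$Y = 16$ ($Y = \left(-6 + 2\right)^{2} = \left(-4\right)^{2} = 16$)
$b = 2194$ ($b = 16 \cdot 145 - 126 = 2320 - 126 = 2194$)
$\frac{R{\left(-128,-22 \right)}}{b} = \frac{196}{2194} = 196 \cdot \frac{1}{2194} = \frac{98}{1097}$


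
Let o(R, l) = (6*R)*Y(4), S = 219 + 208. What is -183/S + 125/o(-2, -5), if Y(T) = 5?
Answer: -211/84 ≈ -2.5119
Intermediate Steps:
S = 427
o(R, l) = 30*R (o(R, l) = (6*R)*5 = 30*R)
-183/S + 125/o(-2, -5) = -183/427 + 125/((30*(-2))) = -183*1/427 + 125/(-60) = -3/7 + 125*(-1/60) = -3/7 - 25/12 = -211/84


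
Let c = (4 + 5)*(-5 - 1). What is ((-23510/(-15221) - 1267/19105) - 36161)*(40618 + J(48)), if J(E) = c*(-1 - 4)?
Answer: -429940912275018256/290797205 ≈ -1.4785e+9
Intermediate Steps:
c = -54 (c = 9*(-6) = -54)
J(E) = 270 (J(E) = -54*(-1 - 4) = -54*(-5) = 270)
((-23510/(-15221) - 1267/19105) - 36161)*(40618 + J(48)) = ((-23510/(-15221) - 1267/19105) - 36161)*(40618 + 270) = ((-23510*(-1/15221) - 1267*1/19105) - 36161)*40888 = ((23510/15221 - 1267/19105) - 36161)*40888 = (429873543/290797205 - 36161)*40888 = -10515087856462/290797205*40888 = -429940912275018256/290797205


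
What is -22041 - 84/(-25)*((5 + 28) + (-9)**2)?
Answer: -541449/25 ≈ -21658.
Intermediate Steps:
-22041 - 84/(-25)*((5 + 28) + (-9)**2) = -22041 - 84*(-1/25)*(33 + 81) = -22041 - (-84)*114/25 = -22041 - 1*(-9576/25) = -22041 + 9576/25 = -541449/25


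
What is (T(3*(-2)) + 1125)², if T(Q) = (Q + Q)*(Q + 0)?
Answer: 1432809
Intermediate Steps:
T(Q) = 2*Q² (T(Q) = (2*Q)*Q = 2*Q²)
(T(3*(-2)) + 1125)² = (2*(3*(-2))² + 1125)² = (2*(-6)² + 1125)² = (2*36 + 1125)² = (72 + 1125)² = 1197² = 1432809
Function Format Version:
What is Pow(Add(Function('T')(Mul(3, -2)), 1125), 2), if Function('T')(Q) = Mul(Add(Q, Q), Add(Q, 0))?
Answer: 1432809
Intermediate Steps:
Function('T')(Q) = Mul(2, Pow(Q, 2)) (Function('T')(Q) = Mul(Mul(2, Q), Q) = Mul(2, Pow(Q, 2)))
Pow(Add(Function('T')(Mul(3, -2)), 1125), 2) = Pow(Add(Mul(2, Pow(Mul(3, -2), 2)), 1125), 2) = Pow(Add(Mul(2, Pow(-6, 2)), 1125), 2) = Pow(Add(Mul(2, 36), 1125), 2) = Pow(Add(72, 1125), 2) = Pow(1197, 2) = 1432809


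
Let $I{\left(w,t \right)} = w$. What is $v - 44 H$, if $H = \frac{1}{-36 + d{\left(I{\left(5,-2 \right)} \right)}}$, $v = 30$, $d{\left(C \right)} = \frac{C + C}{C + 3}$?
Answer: $\frac{4346}{139} \approx 31.266$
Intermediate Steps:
$d{\left(C \right)} = \frac{2 C}{3 + C}$
$H = - \frac{4}{139}$ ($H = \frac{1}{-36 + 2 \cdot 5 \frac{1}{3 + 5}} = \frac{1}{-36 + 2 \cdot 5 \cdot \frac{1}{8}} = \frac{1}{-36 + \frac{5}{4}} = \frac{1}{- \frac{139}{4}} = - \frac{4}{139} \approx -0.028777$)
$v - 44 H = 30 - - \frac{176}{139} = 30 + \frac{176}{139} = \frac{4346}{139}$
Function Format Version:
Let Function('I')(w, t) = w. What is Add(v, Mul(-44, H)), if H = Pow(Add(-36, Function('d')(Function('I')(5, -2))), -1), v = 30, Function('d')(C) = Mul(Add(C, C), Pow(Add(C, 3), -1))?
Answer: Rational(4346, 139) ≈ 31.266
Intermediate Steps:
Function('d')(C) = Mul(2, C, Pow(Add(3, C), -1)) (Function('d')(C) = Mul(Mul(2, C), Pow(Add(3, C), -1)) = Mul(2, C, Pow(Add(3, C), -1)))
H = Rational(-4, 139) (H = Pow(Add(-36, Mul(2, 5, Pow(Add(3, 5), -1))), -1) = Pow(Add(-36, Mul(2, 5, Pow(8, -1))), -1) = Pow(Add(-36, Mul(2, 5, Rational(1, 8))), -1) = Pow(Add(-36, Rational(5, 4)), -1) = Pow(Rational(-139, 4), -1) = Rational(-4, 139) ≈ -0.028777)
Add(v, Mul(-44, H)) = Add(30, Mul(-44, Rational(-4, 139))) = Add(30, Rational(176, 139)) = Rational(4346, 139)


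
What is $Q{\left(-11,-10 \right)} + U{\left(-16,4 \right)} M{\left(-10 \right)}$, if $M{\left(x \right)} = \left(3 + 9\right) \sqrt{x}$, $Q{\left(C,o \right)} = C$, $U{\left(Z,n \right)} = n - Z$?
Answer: $-11 + 240 i \sqrt{10} \approx -11.0 + 758.95 i$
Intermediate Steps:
$M{\left(x \right)} = 12 \sqrt{x}$
$Q{\left(-11,-10 \right)} + U{\left(-16,4 \right)} M{\left(-10 \right)} = -11 + \left(4 - -16\right) 12 \sqrt{-10} = -11 + \left(4 + 16\right) 12 i \sqrt{10} = -11 + 20 \cdot 12 i \sqrt{10} = -11 + 240 i \sqrt{10}$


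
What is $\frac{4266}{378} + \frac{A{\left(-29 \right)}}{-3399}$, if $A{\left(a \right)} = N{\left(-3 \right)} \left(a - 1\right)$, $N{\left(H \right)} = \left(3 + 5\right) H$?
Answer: $\frac{87827}{7931} \approx 11.074$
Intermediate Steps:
$N{\left(H \right)} = 8 H$
$A{\left(a \right)} = 24 - 24 a$ ($A{\left(a \right)} = 8 \left(-3\right) \left(a - 1\right) = - 24 \left(-1 + a\right) = 24 - 24 a$)
$\frac{4266}{378} + \frac{A{\left(-29 \right)}}{-3399} = \frac{4266}{378} + \frac{24 - -696}{-3399} = 4266 \cdot \frac{1}{378} + \left(24 + 696\right) \left(- \frac{1}{3399}\right) = \frac{79}{7} + 720 \left(- \frac{1}{3399}\right) = \frac{79}{7} - \frac{240}{1133} = \frac{87827}{7931}$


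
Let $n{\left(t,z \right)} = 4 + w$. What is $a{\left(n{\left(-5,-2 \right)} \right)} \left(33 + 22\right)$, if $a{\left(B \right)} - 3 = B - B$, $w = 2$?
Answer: $165$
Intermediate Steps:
$n{\left(t,z \right)} = 6$ ($n{\left(t,z \right)} = 4 + 2 = 6$)
$a{\left(B \right)} = 3$ ($a{\left(B \right)} = 3 + \left(B - B\right) = 3 + 0 = 3$)
$a{\left(n{\left(-5,-2 \right)} \right)} \left(33 + 22\right) = 3 \left(33 + 22\right) = 3 \cdot 55 = 165$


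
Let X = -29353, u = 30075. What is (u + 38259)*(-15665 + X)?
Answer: -3076260012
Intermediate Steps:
(u + 38259)*(-15665 + X) = (30075 + 38259)*(-15665 - 29353) = 68334*(-45018) = -3076260012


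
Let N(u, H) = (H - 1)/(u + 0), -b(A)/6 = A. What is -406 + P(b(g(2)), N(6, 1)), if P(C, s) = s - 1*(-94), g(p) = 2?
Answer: -312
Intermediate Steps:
b(A) = -6*A
N(u, H) = (-1 + H)/u
P(C, s) = 94 + s (P(C, s) = s + 94 = 94 + s)
-406 + P(b(g(2)), N(6, 1)) = -406 + (94 + (-1 + 1)/6) = -406 + (94 + (1/6)*0) = -406 + (94 + 0) = -406 + 94 = -312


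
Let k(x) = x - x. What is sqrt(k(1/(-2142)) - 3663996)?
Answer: 2*I*sqrt(915999) ≈ 1914.2*I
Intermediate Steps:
k(x) = 0
sqrt(k(1/(-2142)) - 3663996) = sqrt(0 - 3663996) = sqrt(-3663996) = 2*I*sqrt(915999)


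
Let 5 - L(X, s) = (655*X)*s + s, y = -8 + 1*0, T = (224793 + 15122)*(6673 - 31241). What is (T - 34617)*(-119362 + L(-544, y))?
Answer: 17505434642653333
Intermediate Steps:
T = -5894231720 (T = 239915*(-24568) = -5894231720)
y = -8 (y = -8 + 0 = -8)
L(X, s) = 5 - s - 655*X*s (L(X, s) = 5 - ((655*X)*s + s) = 5 - (655*X*s + s) = 5 - (s + 655*X*s) = 5 + (-s - 655*X*s) = 5 - s - 655*X*s)
(T - 34617)*(-119362 + L(-544, y)) = (-5894231720 - 34617)*(-119362 + (5 - 1*(-8) - 655*(-544)*(-8))) = -5894266337*(-119362 + (5 + 8 - 2850560)) = -5894266337*(-119362 - 2850547) = -5894266337*(-2969909) = 17505434642653333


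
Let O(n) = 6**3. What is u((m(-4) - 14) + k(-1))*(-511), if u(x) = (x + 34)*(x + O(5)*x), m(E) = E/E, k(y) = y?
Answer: 31048360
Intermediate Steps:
O(n) = 216
m(E) = 1
u(x) = 217*x*(34 + x) (u(x) = (x + 34)*(x + 216*x) = (34 + x)*(217*x) = 217*x*(34 + x))
u((m(-4) - 14) + k(-1))*(-511) = (217*((1 - 14) - 1)*(34 + ((1 - 14) - 1)))*(-511) = (217*(-13 - 1)*(34 + (-13 - 1)))*(-511) = (217*(-14)*(34 - 14))*(-511) = (217*(-14)*20)*(-511) = -60760*(-511) = 31048360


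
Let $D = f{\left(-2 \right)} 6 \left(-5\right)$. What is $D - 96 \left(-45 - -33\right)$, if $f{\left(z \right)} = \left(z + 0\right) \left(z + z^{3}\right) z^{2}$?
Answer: $-1248$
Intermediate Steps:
$f{\left(z \right)} = z^{3} \left(z + z^{3}\right)$ ($f{\left(z \right)} = z \left(z + z^{3}\right) z^{2} = z^{3} \left(z + z^{3}\right)$)
$D = -2400$ ($D = \left(\left(-2\right)^{4} + \left(-2\right)^{6}\right) 6 \left(-5\right) = \left(16 + 64\right) 6 \left(-5\right) = 80 \cdot 6 \left(-5\right) = 480 \left(-5\right) = -2400$)
$D - 96 \left(-45 - -33\right) = -2400 - 96 \left(-45 - -33\right) = -2400 - 96 \left(-45 + 33\right) = -2400 - -1152 = -2400 + 1152 = -1248$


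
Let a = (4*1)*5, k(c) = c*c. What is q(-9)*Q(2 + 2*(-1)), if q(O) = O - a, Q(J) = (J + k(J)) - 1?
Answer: 29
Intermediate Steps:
k(c) = c²
a = 20 (a = 4*5 = 20)
Q(J) = -1 + J + J² (Q(J) = (J + J²) - 1 = -1 + J + J²)
q(O) = -20 + O (q(O) = O - 1*20 = O - 20 = -20 + O)
q(-9)*Q(2 + 2*(-1)) = (-20 - 9)*(-1 + (2 + 2*(-1)) + (2 + 2*(-1))²) = -29*(-1 + (2 - 2) + (2 - 2)²) = -29*(-1 + 0 + 0²) = -29*(-1 + 0 + 0) = -29*(-1) = 29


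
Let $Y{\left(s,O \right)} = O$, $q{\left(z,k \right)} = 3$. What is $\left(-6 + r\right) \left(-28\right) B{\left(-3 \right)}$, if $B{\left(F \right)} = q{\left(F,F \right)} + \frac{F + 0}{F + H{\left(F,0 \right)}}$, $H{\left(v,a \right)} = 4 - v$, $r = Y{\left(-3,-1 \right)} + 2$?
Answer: $315$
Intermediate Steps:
$r = 1$ ($r = -1 + 2 = 1$)
$B{\left(F \right)} = 3 + \frac{F}{4}$ ($B{\left(F \right)} = 3 + \frac{F + 0}{F - \left(-4 + F\right)} = 3 + \frac{F}{4}$)
$\left(-6 + r\right) \left(-28\right) B{\left(-3 \right)} = \left(-6 + 1\right) \left(-28\right) \left(3 + \frac{1}{4} \left(-3\right)\right) = \left(-5\right) \left(-28\right) \left(3 - \frac{3}{4}\right) = 140 \cdot \frac{9}{4} = 315$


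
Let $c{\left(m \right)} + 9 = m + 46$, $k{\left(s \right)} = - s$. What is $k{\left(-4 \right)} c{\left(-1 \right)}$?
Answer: $144$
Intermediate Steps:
$c{\left(m \right)} = 37 + m$ ($c{\left(m \right)} = -9 + \left(m + 46\right) = -9 + \left(46 + m\right) = 37 + m$)
$k{\left(-4 \right)} c{\left(-1 \right)} = \left(-1\right) \left(-4\right) \left(37 - 1\right) = 4 \cdot 36 = 144$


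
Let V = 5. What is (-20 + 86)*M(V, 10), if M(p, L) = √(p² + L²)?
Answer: 330*√5 ≈ 737.90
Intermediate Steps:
M(p, L) = √(L² + p²)
(-20 + 86)*M(V, 10) = (-20 + 86)*√(10² + 5²) = 66*√(100 + 25) = 66*√125 = 66*(5*√5) = 330*√5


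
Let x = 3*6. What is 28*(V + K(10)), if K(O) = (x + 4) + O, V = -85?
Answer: -1484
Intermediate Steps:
x = 18
K(O) = 22 + O (K(O) = (18 + 4) + O = 22 + O)
28*(V + K(10)) = 28*(-85 + (22 + 10)) = 28*(-85 + 32) = 28*(-53) = -1484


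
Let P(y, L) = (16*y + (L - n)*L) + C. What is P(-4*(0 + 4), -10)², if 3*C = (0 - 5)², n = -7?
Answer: 426409/9 ≈ 47379.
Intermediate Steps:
C = 25/3 (C = (0 - 5)²/3 = (⅓)*(-5)² = (⅓)*25 = 25/3 ≈ 8.3333)
P(y, L) = 25/3 + 16*y + L*(7 + L) (P(y, L) = (16*y + (L - 1*(-7))*L) + 25/3 = (16*y + (L + 7)*L) + 25/3 = (16*y + (7 + L)*L) + 25/3 = (16*y + L*(7 + L)) + 25/3 = 25/3 + 16*y + L*(7 + L))
P(-4*(0 + 4), -10)² = (25/3 + (-10)² + 7*(-10) + 16*(-4*(0 + 4)))² = (25/3 + 100 - 70 + 16*(-4*4))² = (25/3 + 100 - 70 + 16*(-16))² = (25/3 + 100 - 70 - 256)² = (-653/3)² = 426409/9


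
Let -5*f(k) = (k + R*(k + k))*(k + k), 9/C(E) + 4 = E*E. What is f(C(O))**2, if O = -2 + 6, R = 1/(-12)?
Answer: 9/256 ≈ 0.035156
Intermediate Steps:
R = -1/12 ≈ -0.083333
O = 4
C(E) = 9/(-4 + E**2) (C(E) = 9/(-4 + E*E) = 9/(-4 + E**2))
f(k) = -k**2/3 (f(k) = -(k - (k + k)/12)*(k + k)/5 = -(k - k/6)*2*k/5 = -5*k/6*2*k/5 = -k**2/3)
f(C(O))**2 = (-81/(-4 + 4**2)**2/3)**2 = (-81/(-4 + 16)**2/3)**2 = (-(9/12)**2/3)**2 = (-(9*(1/12))**2/3)**2 = (-(3/4)**2/3)**2 = (-1/3*9/16)**2 = (-3/16)**2 = 9/256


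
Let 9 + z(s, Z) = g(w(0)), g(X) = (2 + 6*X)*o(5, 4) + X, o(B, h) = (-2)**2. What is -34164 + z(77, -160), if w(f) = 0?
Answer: -34165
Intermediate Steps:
o(B, h) = 4
g(X) = 8 + 25*X (g(X) = (2 + 6*X)*4 + X = (8 + 24*X) + X = 8 + 25*X)
z(s, Z) = -1 (z(s, Z) = -9 + (8 + 25*0) = -9 + (8 + 0) = -9 + 8 = -1)
-34164 + z(77, -160) = -34164 - 1 = -34165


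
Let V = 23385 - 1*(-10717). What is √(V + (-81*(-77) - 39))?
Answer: 10*√403 ≈ 200.75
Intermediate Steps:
V = 34102 (V = 23385 + 10717 = 34102)
√(V + (-81*(-77) - 39)) = √(34102 + (-81*(-77) - 39)) = √(34102 + (6237 - 39)) = √(34102 + 6198) = √40300 = 10*√403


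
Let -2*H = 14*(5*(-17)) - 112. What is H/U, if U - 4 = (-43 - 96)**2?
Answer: 651/19325 ≈ 0.033687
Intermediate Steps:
H = 651 (H = -(14*(5*(-17)) - 112)/2 = -(14*(-85) - 112)/2 = -(-1190 - 112)/2 = -1/2*(-1302) = 651)
U = 19325 (U = 4 + (-43 - 96)**2 = 4 + (-139)**2 = 4 + 19321 = 19325)
H/U = 651/19325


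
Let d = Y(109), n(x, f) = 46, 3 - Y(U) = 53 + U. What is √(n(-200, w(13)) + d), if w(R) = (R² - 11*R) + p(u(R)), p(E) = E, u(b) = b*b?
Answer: I*√113 ≈ 10.63*I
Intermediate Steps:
u(b) = b²
w(R) = -11*R + 2*R² (w(R) = (R² - 11*R) + R² = -11*R + 2*R²)
Y(U) = -50 - U (Y(U) = 3 - (53 + U) = 3 + (-53 - U) = -50 - U)
d = -159 (d = -50 - 1*109 = -50 - 109 = -159)
√(n(-200, w(13)) + d) = √(46 - 159) = √(-113) = I*√113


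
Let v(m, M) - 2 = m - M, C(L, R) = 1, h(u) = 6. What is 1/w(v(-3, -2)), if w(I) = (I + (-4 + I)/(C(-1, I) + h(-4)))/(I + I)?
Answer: 7/2 ≈ 3.5000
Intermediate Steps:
v(m, M) = 2 + m - M (v(m, M) = 2 + (m - M) = 2 + m - M)
w(I) = (-4/7 + 8*I/7)/(2*I) (w(I) = (I + (-4 + I)/(1 + 6))/(I + I) = (I + (-4 + I)/7)/((2*I)) = (I + (-4 + I)*(⅐))*(1/(2*I)) = (I + (-4/7 + I/7))*(1/(2*I)) = (-4/7 + 8*I/7)*(1/(2*I)) = (-4/7 + 8*I/7)/(2*I))
1/w(v(-3, -2)) = 1/(2*(-1 + 2*(2 - 3 - 1*(-2)))/(7*(2 - 3 - 1*(-2)))) = 1/(2*(-1 + 2*(2 - 3 + 2))/(7*(2 - 3 + 2))) = 1/((2/7)*(-1 + 2*1)/1) = 1/((2/7)*1*(-1 + 2)) = 1/((2/7)*1*1) = 1/(2/7) = 7/2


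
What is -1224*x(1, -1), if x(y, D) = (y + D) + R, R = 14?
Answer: -17136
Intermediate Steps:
x(y, D) = 14 + D + y (x(y, D) = (y + D) + 14 = (D + y) + 14 = 14 + D + y)
-1224*x(1, -1) = -1224*(14 - 1 + 1) = -1224*14 = -17136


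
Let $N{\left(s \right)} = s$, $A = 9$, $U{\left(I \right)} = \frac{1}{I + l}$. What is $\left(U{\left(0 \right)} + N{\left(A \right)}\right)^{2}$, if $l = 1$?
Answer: $100$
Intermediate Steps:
$U{\left(I \right)} = \frac{1}{1 + I}$ ($U{\left(I \right)} = \frac{1}{I + 1} = \frac{1}{1 + I}$)
$\left(U{\left(0 \right)} + N{\left(A \right)}\right)^{2} = \left(\frac{1}{1 + 0} + 9\right)^{2} = \left(1^{-1} + 9\right)^{2} = \left(1 + 9\right)^{2} = 10^{2} = 100$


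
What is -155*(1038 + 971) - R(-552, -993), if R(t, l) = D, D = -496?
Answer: -310899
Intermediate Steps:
R(t, l) = -496
-155*(1038 + 971) - R(-552, -993) = -155*(1038 + 971) - 1*(-496) = -155*2009 + 496 = -311395 + 496 = -310899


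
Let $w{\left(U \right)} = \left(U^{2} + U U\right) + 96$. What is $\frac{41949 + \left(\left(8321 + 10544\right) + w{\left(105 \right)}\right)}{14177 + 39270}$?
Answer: $\frac{82960}{53447} \approx 1.5522$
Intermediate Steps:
$w{\left(U \right)} = 96 + 2 U^{2}$ ($w{\left(U \right)} = \left(U^{2} + U^{2}\right) + 96 = 2 U^{2} + 96 = 96 + 2 U^{2}$)
$\frac{41949 + \left(\left(8321 + 10544\right) + w{\left(105 \right)}\right)}{14177 + 39270} = \frac{41949 + \left(\left(8321 + 10544\right) + \left(96 + 2 \cdot 105^{2}\right)\right)}{14177 + 39270} = \frac{41949 + \left(18865 + \left(96 + 2 \cdot 11025\right)\right)}{53447} = \left(41949 + \left(18865 + \left(96 + 22050\right)\right)\right) \frac{1}{53447} = \left(41949 + \left(18865 + 22146\right)\right) \frac{1}{53447} = \left(41949 + 41011\right) \frac{1}{53447} = 82960 \cdot \frac{1}{53447} = \frac{82960}{53447}$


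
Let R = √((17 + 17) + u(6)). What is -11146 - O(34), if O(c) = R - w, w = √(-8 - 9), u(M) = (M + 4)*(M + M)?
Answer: -11146 - √154 + I*√17 ≈ -11158.0 + 4.1231*I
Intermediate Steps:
u(M) = 2*M*(4 + M) (u(M) = (4 + M)*(2*M) = 2*M*(4 + M))
R = √154 (R = √((17 + 17) + 2*6*(4 + 6)) = √(34 + 2*6*10) = √(34 + 120) = √154 ≈ 12.410)
w = I*√17 (w = √(-17) = I*√17 ≈ 4.1231*I)
O(c) = √154 - I*√17
-11146 - O(34) = -11146 - (√154 - I*√17) = -11146 + (-√154 + I*√17) = -11146 - √154 + I*√17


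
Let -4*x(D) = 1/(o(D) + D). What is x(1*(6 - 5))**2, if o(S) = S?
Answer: 1/64 ≈ 0.015625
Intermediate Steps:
x(D) = -1/(8*D) (x(D) = -1/(4*(D + D)) = -1/(2*D)/4 = -1/(8*D))
x(1*(6 - 5))**2 = (-1/(8*(6 - 5)))**2 = (-1/(8*1))**2 = (-1/8/1)**2 = (-1/8*1)**2 = (-1/8)**2 = 1/64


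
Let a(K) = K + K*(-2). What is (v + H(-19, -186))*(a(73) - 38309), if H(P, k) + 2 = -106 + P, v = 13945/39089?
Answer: 190004640756/39089 ≈ 4.8608e+6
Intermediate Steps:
v = 13945/39089 (v = 13945*(1/39089) = 13945/39089 ≈ 0.35675)
H(P, k) = -108 + P (H(P, k) = -2 + (-106 + P) = -108 + P)
a(K) = -K (a(K) = K - 2*K = -K)
(v + H(-19, -186))*(a(73) - 38309) = (13945/39089 + (-108 - 19))*(-1*73 - 38309) = (13945/39089 - 127)*(-73 - 38309) = -4950358/39089*(-38382) = 190004640756/39089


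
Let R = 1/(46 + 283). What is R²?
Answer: 1/108241 ≈ 9.2386e-6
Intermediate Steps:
R = 1/329 ≈ 0.0030395
R² = (1/329)² = 1/108241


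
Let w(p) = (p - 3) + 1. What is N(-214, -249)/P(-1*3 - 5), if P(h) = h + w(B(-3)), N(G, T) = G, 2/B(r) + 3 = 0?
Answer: 321/16 ≈ 20.063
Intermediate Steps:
B(r) = -⅔ (B(r) = 2/(-3 + 0) = 2/(-3) = 2*(-⅓) = -⅔)
w(p) = -2 + p (w(p) = (-3 + p) + 1 = -2 + p)
P(h) = -8/3 + h (P(h) = h + (-2 - ⅔) = h - 8/3 = -8/3 + h)
N(-214, -249)/P(-1*3 - 5) = -214/(-8/3 + (-1*3 - 5)) = -214/(-8/3 + (-3 - 5)) = -214/(-8/3 - 8) = -214/(-32/3) = -214*(-3/32) = 321/16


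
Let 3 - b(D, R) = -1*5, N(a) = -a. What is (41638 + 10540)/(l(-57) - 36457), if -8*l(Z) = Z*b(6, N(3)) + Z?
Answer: -417424/291143 ≈ -1.4337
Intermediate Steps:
b(D, R) = 8 (b(D, R) = 3 - (-1)*5 = 3 - 1*(-5) = 3 + 5 = 8)
l(Z) = -9*Z/8 (l(Z) = -(Z*8 + Z)/8 = -(8*Z + Z)/8 = -9*Z/8)
(41638 + 10540)/(l(-57) - 36457) = (41638 + 10540)/(-9/8*(-57) - 36457) = 52178/(513/8 - 36457) = 52178/(-291143/8) = 52178*(-8/291143) = -417424/291143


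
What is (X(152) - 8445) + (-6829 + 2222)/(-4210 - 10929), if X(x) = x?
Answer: -125543120/15139 ≈ -8292.7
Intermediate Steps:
(X(152) - 8445) + (-6829 + 2222)/(-4210 - 10929) = (152 - 8445) + (-6829 + 2222)/(-4210 - 10929) = -8293 - 4607/(-15139) = -8293 - 4607*(-1/15139) = -8293 + 4607/15139 = -125543120/15139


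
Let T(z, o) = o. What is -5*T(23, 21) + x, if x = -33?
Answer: -138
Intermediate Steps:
-5*T(23, 21) + x = -5*21 - 33 = -105 - 33 = -138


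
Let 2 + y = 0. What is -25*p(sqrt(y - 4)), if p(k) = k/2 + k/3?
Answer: -125*I*sqrt(6)/6 ≈ -51.031*I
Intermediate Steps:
y = -2 (y = -2 + 0 = -2)
p(k) = 5*k/6 (p(k) = k*(1/2) + k*(1/3) = k/2 + k/3 = 5*k/6)
-25*p(sqrt(y - 4)) = -125*sqrt(-2 - 4)/6 = -125*sqrt(-6)/6 = -125*I*sqrt(6)/6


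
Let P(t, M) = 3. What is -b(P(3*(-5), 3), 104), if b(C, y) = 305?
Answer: -305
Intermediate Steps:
-b(P(3*(-5), 3), 104) = -1*305 = -305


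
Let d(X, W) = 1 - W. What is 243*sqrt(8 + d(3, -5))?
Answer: 243*sqrt(14) ≈ 909.22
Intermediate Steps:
243*sqrt(8 + d(3, -5)) = 243*sqrt(8 + (1 - 1*(-5))) = 243*sqrt(8 + (1 + 5)) = 243*sqrt(8 + 6) = 243*sqrt(14)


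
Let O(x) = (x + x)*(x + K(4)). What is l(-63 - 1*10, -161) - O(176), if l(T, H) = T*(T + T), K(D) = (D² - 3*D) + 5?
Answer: -54462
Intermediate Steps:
K(D) = 5 + D² - 3*D
l(T, H) = 2*T² (l(T, H) = T*(2*T) = 2*T²)
O(x) = 2*x*(9 + x) (O(x) = (x + x)*(x + (5 + 4² - 3*4)) = (2*x)*(x + (5 + 16 - 12)) = (2*x)*(x + 9) = (2*x)*(9 + x) = 2*x*(9 + x))
l(-63 - 1*10, -161) - O(176) = 2*(-63 - 1*10)² - 2*176*(9 + 176) = 2*(-63 - 10)² - 2*176*185 = 2*(-73)² - 1*65120 = 2*5329 - 65120 = 10658 - 65120 = -54462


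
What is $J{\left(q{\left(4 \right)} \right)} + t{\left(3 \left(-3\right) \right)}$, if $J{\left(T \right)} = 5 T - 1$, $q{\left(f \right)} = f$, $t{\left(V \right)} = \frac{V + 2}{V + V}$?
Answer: $\frac{349}{18} \approx 19.389$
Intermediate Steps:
$t{\left(V \right)} = \frac{2 + V}{2 V}$
$J{\left(T \right)} = -1 + 5 T$
$J{\left(q{\left(4 \right)} \right)} + t{\left(3 \left(-3\right) \right)} = \left(-1 + 5 \cdot 4\right) + \frac{2 + 3 \left(-3\right)}{2 \cdot 3 \left(-3\right)} = \left(-1 + 20\right) + \frac{2 - 9}{2 \left(-9\right)} = 19 + \frac{1}{2} \left(- \frac{1}{9}\right) \left(-7\right) = 19 + \frac{7}{18} = \frac{349}{18}$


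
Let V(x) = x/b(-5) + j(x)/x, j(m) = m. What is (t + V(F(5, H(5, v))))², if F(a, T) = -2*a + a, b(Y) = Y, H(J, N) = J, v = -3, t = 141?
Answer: 20449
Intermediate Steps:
F(a, T) = -a
V(x) = 1 - x/5 (V(x) = x/(-5) + x/x = x*(-⅕) + 1 = -x/5 + 1 = 1 - x/5)
(t + V(F(5, H(5, v))))² = (141 + (1 - (-1)*5/5))² = (141 + (1 - ⅕*(-5)))² = (141 + (1 + 1))² = (141 + 2)² = 143² = 20449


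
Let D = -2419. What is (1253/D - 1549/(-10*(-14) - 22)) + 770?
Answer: 3659245/4838 ≈ 756.35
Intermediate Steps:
(1253/D - 1549/(-10*(-14) - 22)) + 770 = (1253/(-2419) - 1549/(-10*(-14) - 22)) + 770 = (1253*(-1/2419) - 1549/(140 - 22)) + 770 = (-1253/2419 - 1549/118) + 770 = -66015/4838 + 770 = 3659245/4838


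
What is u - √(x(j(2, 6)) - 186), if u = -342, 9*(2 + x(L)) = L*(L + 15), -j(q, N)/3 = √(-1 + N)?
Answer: -342 - I*√(183 + 5*√5) ≈ -342.0 - 13.935*I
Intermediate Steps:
j(q, N) = -3*√(-1 + N)
x(L) = -2 + L*(15 + L)/9 (x(L) = -2 + (L*(L + 15))/9 = -2 + (L*(15 + L))/9 = -2 + L*(15 + L)/9)
u - √(x(j(2, 6)) - 186) = -342 - √((-2 + (-3*√(-1 + 6))²/9 + 5*(-3*√(-1 + 6))/3) - 186) = -342 - √((-2 + (-3*√5)²/9 + 5*(-3*√5)/3) - 186) = -342 - √((-2 + (⅑)*45 - 5*√5) - 186) = -342 - √((-2 + 5 - 5*√5) - 186) = -342 - √((3 - 5*√5) - 186) = -342 - √(-183 - 5*√5)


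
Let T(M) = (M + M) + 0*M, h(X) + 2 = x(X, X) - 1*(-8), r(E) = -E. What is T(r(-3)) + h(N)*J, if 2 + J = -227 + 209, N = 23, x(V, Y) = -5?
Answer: -14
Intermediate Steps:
J = -20 (J = -2 + (-227 + 209) = -2 - 18 = -20)
h(X) = 1 (h(X) = -2 + (-5 - 1*(-8)) = -2 + (-5 + 8) = -2 + 3 = 1)
T(M) = 2*M (T(M) = 2*M + 0 = 2*M)
T(r(-3)) + h(N)*J = 2*(-1*(-3)) + 1*(-20) = 2*3 - 20 = 6 - 20 = -14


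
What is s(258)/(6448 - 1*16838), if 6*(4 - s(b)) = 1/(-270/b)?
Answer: -1123/2805300 ≈ -0.00040031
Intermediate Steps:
s(b) = 4 + b/1620 (s(b) = 4 - (-b/270)/6 = 4 - (-1)*b/1620 = 4 + b/1620)
s(258)/(6448 - 1*16838) = (4 + (1/1620)*258)/(6448 - 1*16838) = (4 + 43/270)/(6448 - 16838) = (1123/270)/(-10390) = (1123/270)*(-1/10390) = -1123/2805300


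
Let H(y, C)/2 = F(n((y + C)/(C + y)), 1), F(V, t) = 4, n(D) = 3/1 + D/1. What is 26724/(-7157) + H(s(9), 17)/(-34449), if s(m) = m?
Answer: -54157196/14503029 ≈ -3.7342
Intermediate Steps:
n(D) = 3 + D (n(D) = 3*1 + D*1 = 3 + D)
H(y, C) = 8 (H(y, C) = 2*4 = 8)
26724/(-7157) + H(s(9), 17)/(-34449) = 26724/(-7157) + 8/(-34449) = 26724*(-1/7157) + 8*(-1/34449) = -1572/421 - 8/34449 = -54157196/14503029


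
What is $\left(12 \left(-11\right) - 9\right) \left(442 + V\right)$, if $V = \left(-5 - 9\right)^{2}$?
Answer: $-89958$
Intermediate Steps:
$V = 196$ ($V = \left(-14\right)^{2} = 196$)
$\left(12 \left(-11\right) - 9\right) \left(442 + V\right) = \left(12 \left(-11\right) - 9\right) \left(442 + 196\right) = \left(-132 - 9\right) 638 = \left(-141\right) 638 = -89958$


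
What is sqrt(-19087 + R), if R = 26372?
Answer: sqrt(7285) ≈ 85.352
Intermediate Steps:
sqrt(-19087 + R) = sqrt(-19087 + 26372) = sqrt(7285)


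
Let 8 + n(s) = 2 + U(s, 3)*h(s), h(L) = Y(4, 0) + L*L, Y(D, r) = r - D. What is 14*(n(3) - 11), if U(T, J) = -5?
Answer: -588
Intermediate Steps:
h(L) = -4 + L**2 (h(L) = (0 - 1*4) + L*L = (0 - 4) + L**2 = -4 + L**2)
n(s) = 14 - 5*s**2 (n(s) = -8 + (2 - 5*(-4 + s**2)) = -8 + (2 + (20 - 5*s**2)) = -8 + (22 - 5*s**2) = 14 - 5*s**2)
14*(n(3) - 11) = 14*((14 - 5*3**2) - 11) = 14*((14 - 5*9) - 11) = 14*((14 - 45) - 11) = 14*(-31 - 11) = 14*(-42) = -588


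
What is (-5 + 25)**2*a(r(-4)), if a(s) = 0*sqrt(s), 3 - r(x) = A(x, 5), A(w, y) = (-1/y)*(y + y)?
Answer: 0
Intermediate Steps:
A(w, y) = -2 (A(w, y) = (-1/y)*(2*y) = -2)
r(x) = 5 (r(x) = 3 - 1*(-2) = 3 + 2 = 5)
a(s) = 0
(-5 + 25)**2*a(r(-4)) = (-5 + 25)**2*0 = 20**2*0 = 400*0 = 0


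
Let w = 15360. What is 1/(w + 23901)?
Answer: 1/39261 ≈ 2.5471e-5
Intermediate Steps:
1/(w + 23901) = 1/(15360 + 23901) = 1/39261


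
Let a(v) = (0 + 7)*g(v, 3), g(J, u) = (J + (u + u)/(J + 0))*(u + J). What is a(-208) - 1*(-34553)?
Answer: 34639737/104 ≈ 3.3307e+5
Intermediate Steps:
g(J, u) = (J + u)*(J + 2*u/J) (g(J, u) = (J + (2*u)/J)*(J + u) = (J + 2*u/J)*(J + u) = (J + u)*(J + 2*u/J))
a(v) = 42 + 7*v² + 21*v + 126/v (a(v) = (0 + 7)*(v² + 2*3 + v*3 + 2*3²/v) = 7*(v² + 6 + 3*v + 2*9/v) = 7*(v² + 6 + 3*v + 18/v) = 7*(6 + v² + 3*v + 18/v) = 42 + 7*v² + 21*v + 126/v)
a(-208) - 1*(-34553) = (42 + 7*(-208)² + 21*(-208) + 126/(-208)) - 1*(-34553) = (42 + 7*43264 - 4368 + 126*(-1/208)) + 34553 = (42 + 302848 - 4368 - 63/104) + 34553 = 31046225/104 + 34553 = 34639737/104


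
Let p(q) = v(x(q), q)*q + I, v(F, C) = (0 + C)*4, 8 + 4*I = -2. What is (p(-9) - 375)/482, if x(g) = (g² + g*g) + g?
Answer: -107/964 ≈ -0.11100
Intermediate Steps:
I = -5/2 (I = -2 + (¼)*(-2) = -2 - ½ = -5/2 ≈ -2.5000)
x(g) = g + 2*g² (x(g) = (g² + g²) + g = 2*g² + g = g + 2*g²)
v(F, C) = 4*C (v(F, C) = C*4 = 4*C)
p(q) = -5/2 + 4*q² (p(q) = (4*q)*q - 5/2 = 4*q² - 5/2 = -5/2 + 4*q²)
(p(-9) - 375)/482 = ((-5/2 + 4*(-9)²) - 375)/482 = ((-5/2 + 4*81) - 375)*(1/482) = ((-5/2 + 324) - 375)*(1/482) = (643/2 - 375)*(1/482) = -107/2*1/482 = -107/964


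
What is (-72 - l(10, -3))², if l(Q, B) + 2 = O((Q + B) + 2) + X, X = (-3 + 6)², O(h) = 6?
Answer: 7225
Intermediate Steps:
X = 9 (X = 3² = 9)
l(Q, B) = 13 (l(Q, B) = -2 + (6 + 9) = -2 + 15 = 13)
(-72 - l(10, -3))² = (-72 - 1*13)² = (-72 - 13)² = (-85)² = 7225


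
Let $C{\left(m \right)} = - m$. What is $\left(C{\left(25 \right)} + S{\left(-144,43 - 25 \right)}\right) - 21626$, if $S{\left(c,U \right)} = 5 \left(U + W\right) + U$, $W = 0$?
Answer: $-21543$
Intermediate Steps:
$S{\left(c,U \right)} = 6 U$ ($S{\left(c,U \right)} = 5 \left(U + 0\right) + U = 5 U + U = 6 U$)
$\left(C{\left(25 \right)} + S{\left(-144,43 - 25 \right)}\right) - 21626 = \left(\left(-1\right) 25 + 6 \left(43 - 25\right)\right) - 21626 = \left(-25 + 6 \left(43 - 25\right)\right) - 21626 = \left(-25 + 6 \cdot 18\right) - 21626 = \left(-25 + 108\right) - 21626 = 83 - 21626 = -21543$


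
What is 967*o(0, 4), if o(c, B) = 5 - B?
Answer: 967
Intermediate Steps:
967*o(0, 4) = 967*(5 - 1*4) = 967*(5 - 4) = 967*1 = 967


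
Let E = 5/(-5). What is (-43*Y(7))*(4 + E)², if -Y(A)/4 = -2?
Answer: -3096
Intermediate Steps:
Y(A) = 8 (Y(A) = -4*(-2) = 8)
E = -1 (E = 5*(-⅕) = -1)
(-43*Y(7))*(4 + E)² = (-43*8)*(4 - 1)² = -344*3² = -344*9 = -3096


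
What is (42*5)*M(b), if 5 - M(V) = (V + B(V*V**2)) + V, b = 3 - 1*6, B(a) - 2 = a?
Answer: 7560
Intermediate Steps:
B(a) = 2 + a
b = -3 (b = 3 - 6 = -3)
M(V) = 3 - V**3 - 2*V (M(V) = 5 - ((V + (2 + V*V**2)) + V) = 5 - ((V + (2 + V**3)) + V) = 5 - ((2 + V + V**3) + V) = 5 - (2 + V**3 + 2*V) = 5 + (-2 - V**3 - 2*V) = 3 - V**3 - 2*V)
(42*5)*M(b) = (42*5)*(3 - 1*(-3)**3 - 2*(-3)) = 210*(3 - 1*(-27) + 6) = 210*(3 + 27 + 6) = 210*36 = 7560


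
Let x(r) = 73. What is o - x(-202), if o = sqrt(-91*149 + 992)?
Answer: -73 + I*sqrt(12567) ≈ -73.0 + 112.1*I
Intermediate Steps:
o = I*sqrt(12567) (o = sqrt(-13559 + 992) = sqrt(-12567) = I*sqrt(12567) ≈ 112.1*I)
o - x(-202) = I*sqrt(12567) - 1*73 = I*sqrt(12567) - 73 = -73 + I*sqrt(12567)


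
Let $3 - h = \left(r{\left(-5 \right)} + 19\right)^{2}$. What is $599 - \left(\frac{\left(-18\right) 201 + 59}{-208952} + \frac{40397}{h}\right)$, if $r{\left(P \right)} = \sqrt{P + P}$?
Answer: $\frac{- 25998128858 i + 2378015091 \sqrt{10}}{208952 \left(- 174 i + 19 \sqrt{10}\right)} \approx 702.7 - 35.814 i$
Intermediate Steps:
$r{\left(P \right)} = \sqrt{2} \sqrt{P}$ ($r{\left(P \right)} = \sqrt{2 P} = \sqrt{2} \sqrt{P}$)
$h = 3 - \left(19 + i \sqrt{10}\right)^{2}$ ($h = 3 - \left(\sqrt{2} \sqrt{-5} + 19\right)^{2} = 3 - \left(\sqrt{2} i \sqrt{5} + 19\right)^{2} = 3 - \left(i \sqrt{10} + 19\right)^{2} = 3 - \left(19 + i \sqrt{10}\right)^{2} \approx -348.0 - 120.17 i$)
$599 - \left(\frac{\left(-18\right) 201 + 59}{-208952} + \frac{40397}{h}\right) = 599 - \left(\frac{\left(-18\right) 201 + 59}{-208952} + \frac{40397}{3 - \left(19 + i \sqrt{10}\right)^{2}}\right) = 599 - \left(\left(-3618 + 59\right) \left(- \frac{1}{208952}\right) + \frac{40397}{3 - \left(19 + i \sqrt{10}\right)^{2}}\right) = 599 - \left(\left(-3559\right) \left(- \frac{1}{208952}\right) + \frac{40397}{3 - \left(19 + i \sqrt{10}\right)^{2}}\right) = 599 - \left(\frac{3559}{208952} + \frac{40397}{3 - \left(19 + i \sqrt{10}\right)^{2}}\right) = \frac{125158689}{208952} - \frac{40397}{3 - \left(19 + i \sqrt{10}\right)^{2}}$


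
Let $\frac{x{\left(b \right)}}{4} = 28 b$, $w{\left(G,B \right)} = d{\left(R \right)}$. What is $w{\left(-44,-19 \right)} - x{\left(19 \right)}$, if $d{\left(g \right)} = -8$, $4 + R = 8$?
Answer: $-2136$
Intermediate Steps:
$R = 4$ ($R = -4 + 8 = 4$)
$w{\left(G,B \right)} = -8$
$x{\left(b \right)} = 112 b$ ($x{\left(b \right)} = 4 \cdot 28 b = 112 b$)
$w{\left(-44,-19 \right)} - x{\left(19 \right)} = -8 - 112 \cdot 19 = -8 - 2128 = -2136$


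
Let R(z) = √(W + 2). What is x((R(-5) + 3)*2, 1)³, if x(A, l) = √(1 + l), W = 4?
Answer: 2*√2 ≈ 2.8284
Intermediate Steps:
R(z) = √6 (R(z) = √(4 + 2) = √6)
x((R(-5) + 3)*2, 1)³ = (√(1 + 1))³ = (√2)³ = 2*√2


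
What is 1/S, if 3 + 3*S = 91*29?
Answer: 3/2636 ≈ 0.0011381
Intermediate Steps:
S = 2636/3 (S = -1 + (91*29)/3 = -1 + (⅓)*2639 = -1 + 2639/3 = 2636/3 ≈ 878.67)
1/S = 1/(2636/3) = 3/2636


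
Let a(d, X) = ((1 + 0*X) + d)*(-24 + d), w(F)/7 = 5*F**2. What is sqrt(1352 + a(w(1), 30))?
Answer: 2*sqrt(437) ≈ 41.809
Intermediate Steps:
w(F) = 35*F**2 (w(F) = 7*(5*F**2) = 35*F**2)
a(d, X) = (1 + d)*(-24 + d) (a(d, X) = ((1 + 0) + d)*(-24 + d) = (1 + d)*(-24 + d))
sqrt(1352 + a(w(1), 30)) = sqrt(1352 + (-24 + (35*1**2)**2 - 805*1**2)) = sqrt(1352 + (-24 + (35*1)**2 - 805)) = sqrt(1352 + (-24 + 35**2 - 23*35)) = sqrt(1352 + (-24 + 1225 - 805)) = sqrt(1352 + 396) = sqrt(1748) = 2*sqrt(437)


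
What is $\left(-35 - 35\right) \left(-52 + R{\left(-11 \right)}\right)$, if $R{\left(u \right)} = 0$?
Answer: $3640$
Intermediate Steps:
$\left(-35 - 35\right) \left(-52 + R{\left(-11 \right)}\right) = \left(-35 - 35\right) \left(-52 + 0\right) = \left(-70\right) \left(-52\right) = 3640$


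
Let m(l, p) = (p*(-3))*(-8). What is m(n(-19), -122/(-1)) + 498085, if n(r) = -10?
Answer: 501013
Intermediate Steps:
m(l, p) = 24*p (m(l, p) = -3*p*(-8) = 24*p)
m(n(-19), -122/(-1)) + 498085 = 24*(-122/(-1)) + 498085 = 24*(-122*(-1)) + 498085 = 24*122 + 498085 = 2928 + 498085 = 501013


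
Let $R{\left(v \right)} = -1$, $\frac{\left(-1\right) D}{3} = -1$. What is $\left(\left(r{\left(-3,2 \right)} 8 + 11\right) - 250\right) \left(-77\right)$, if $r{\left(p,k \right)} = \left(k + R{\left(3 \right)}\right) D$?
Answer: $16555$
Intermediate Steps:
$D = 3$ ($D = \left(-3\right) \left(-1\right) = 3$)
$r{\left(p,k \right)} = -3 + 3 k$ ($r{\left(p,k \right)} = \left(k - 1\right) 3 = \left(-1 + k\right) 3 = -3 + 3 k$)
$\left(\left(r{\left(-3,2 \right)} 8 + 11\right) - 250\right) \left(-77\right) = \left(\left(\left(-3 + 3 \cdot 2\right) 8 + 11\right) - 250\right) \left(-77\right) = \left(\left(\left(-3 + 6\right) 8 + 11\right) - 250\right) \left(-77\right) = \left(\left(3 \cdot 8 + 11\right) - 250\right) \left(-77\right) = \left(\left(24 + 11\right) - 250\right) \left(-77\right) = \left(35 - 250\right) \left(-77\right) = \left(-215\right) \left(-77\right) = 16555$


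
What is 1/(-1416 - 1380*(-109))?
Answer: 1/149004 ≈ 6.7112e-6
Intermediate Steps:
1/(-1416 - 1380*(-109)) = 1/(-1416 + 150420) = 1/149004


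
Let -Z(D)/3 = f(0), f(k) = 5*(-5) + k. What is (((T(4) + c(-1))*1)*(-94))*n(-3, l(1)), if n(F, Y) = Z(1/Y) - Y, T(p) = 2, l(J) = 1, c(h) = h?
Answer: -6956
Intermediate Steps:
f(k) = -25 + k
Z(D) = 75 (Z(D) = -3*(-25 + 0) = -3*(-25) = 75)
n(F, Y) = 75 - Y
(((T(4) + c(-1))*1)*(-94))*n(-3, l(1)) = (((2 - 1)*1)*(-94))*(75 - 1*1) = ((1*1)*(-94))*(75 - 1) = (1*(-94))*74 = -94*74 = -6956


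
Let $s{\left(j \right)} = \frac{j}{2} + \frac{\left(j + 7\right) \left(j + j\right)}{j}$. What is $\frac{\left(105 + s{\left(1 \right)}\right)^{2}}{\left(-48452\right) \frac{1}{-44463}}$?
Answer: $\frac{2625495687}{193808} \approx 13547.0$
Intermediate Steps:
$s{\left(j \right)} = 14 + \frac{5 j}{2}$ ($s{\left(j \right)} = j \frac{1}{2} + \frac{\left(7 + j\right) 2 j}{j} = \frac{j}{2} + \frac{2 j \left(7 + j\right)}{j} = \frac{j}{2} + \left(14 + 2 j\right) = 14 + \frac{5 j}{2}$)
$\frac{\left(105 + s{\left(1 \right)}\right)^{2}}{\left(-48452\right) \frac{1}{-44463}} = \frac{\left(105 + \left(14 + \frac{5}{2} \cdot 1\right)\right)^{2}}{\left(-48452\right) \frac{1}{-44463}} = \frac{\left(105 + \left(14 + \frac{5}{2}\right)\right)^{2}}{\left(-48452\right) \left(- \frac{1}{44463}\right)} = \frac{\left(105 + \frac{33}{2}\right)^{2}}{\frac{48452}{44463}} = \left(\frac{243}{2}\right)^{2} \cdot \frac{44463}{48452} = \frac{59049}{4} \cdot \frac{44463}{48452} = \frac{2625495687}{193808}$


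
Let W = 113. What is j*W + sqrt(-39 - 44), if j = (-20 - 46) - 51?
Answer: -13221 + I*sqrt(83) ≈ -13221.0 + 9.1104*I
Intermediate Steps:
j = -117 (j = -66 - 51 = -117)
j*W + sqrt(-39 - 44) = -117*113 + sqrt(-39 - 44) = -13221 + sqrt(-83) = -13221 + I*sqrt(83)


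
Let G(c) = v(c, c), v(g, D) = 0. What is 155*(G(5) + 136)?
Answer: 21080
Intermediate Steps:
G(c) = 0
155*(G(5) + 136) = 155*(0 + 136) = 155*136 = 21080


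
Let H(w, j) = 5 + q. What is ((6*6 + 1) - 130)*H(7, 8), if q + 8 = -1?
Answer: 372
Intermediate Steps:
q = -9 (q = -8 - 1 = -9)
H(w, j) = -4 (H(w, j) = 5 - 9 = -4)
((6*6 + 1) - 130)*H(7, 8) = ((6*6 + 1) - 130)*(-4) = ((36 + 1) - 130)*(-4) = (37 - 130)*(-4) = -93*(-4) = 372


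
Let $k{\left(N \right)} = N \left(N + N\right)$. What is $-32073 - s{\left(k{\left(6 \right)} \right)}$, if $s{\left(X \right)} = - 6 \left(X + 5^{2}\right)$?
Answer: $-31491$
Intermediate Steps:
$k{\left(N \right)} = 2 N^{2}$ ($k{\left(N \right)} = N 2 N = 2 N^{2}$)
$s{\left(X \right)} = -150 - 6 X$ ($s{\left(X \right)} = - 6 \left(X + 25\right) = - 6 \left(25 + X\right) = -150 - 6 X$)
$-32073 - s{\left(k{\left(6 \right)} \right)} = -32073 - \left(-150 - 6 \cdot 2 \cdot 6^{2}\right) = -32073 - \left(-150 - 6 \cdot 2 \cdot 36\right) = -32073 - \left(-150 - 432\right) = -32073 - -582 = -32073 + 582 = -31491$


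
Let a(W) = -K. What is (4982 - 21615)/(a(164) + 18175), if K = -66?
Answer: -16633/18241 ≈ -0.91185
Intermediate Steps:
a(W) = 66 (a(W) = -1*(-66) = 66)
(4982 - 21615)/(a(164) + 18175) = (4982 - 21615)/(66 + 18175) = -16633/18241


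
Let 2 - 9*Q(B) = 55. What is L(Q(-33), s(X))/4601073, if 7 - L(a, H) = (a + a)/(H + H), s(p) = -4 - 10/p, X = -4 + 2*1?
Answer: 116/41409657 ≈ 2.8013e-6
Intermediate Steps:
Q(B) = -53/9 (Q(B) = 2/9 - 1/9*55 = 2/9 - 55/9 = -53/9)
X = -2 (X = -4 + 2 = -2)
L(a, H) = 7 - a/H (L(a, H) = 7 - (a + a)/(H + H) = 7 - 2*a/(2*H) = 7 - 2*a*1/(2*H) = 7 - a/H)
L(Q(-33), s(X))/4601073 = (7 - 1*(-53/9)/(-4 - 10/(-2)))/4601073 = (7 - 1*(-53/9)/(-4 - 10*(-1/2)))*(1/4601073) = (7 - 1*(-53/9)/(-4 + 5))*(1/4601073) = (7 - 1*(-53/9)/1)*(1/4601073) = (7 - 1*(-53/9)*1)*(1/4601073) = (7 + 53/9)*(1/4601073) = (116/9)*(1/4601073) = 116/41409657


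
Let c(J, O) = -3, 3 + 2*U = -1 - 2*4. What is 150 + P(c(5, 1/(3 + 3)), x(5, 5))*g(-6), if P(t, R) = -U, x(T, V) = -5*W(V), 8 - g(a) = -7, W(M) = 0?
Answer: 240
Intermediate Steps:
U = -6 (U = -3/2 + (-1 - 2*4)/2 = -3/2 + (-1 - 8)/2 = -3/2 + (½)*(-9) = -3/2 - 9/2 = -6)
g(a) = 15 (g(a) = 8 - 1*(-7) = 8 + 7 = 15)
x(T, V) = 0 (x(T, V) = -5*0 = 0)
P(t, R) = 6 (P(t, R) = -1*(-6) = 6)
150 + P(c(5, 1/(3 + 3)), x(5, 5))*g(-6) = 150 + 6*15 = 150 + 90 = 240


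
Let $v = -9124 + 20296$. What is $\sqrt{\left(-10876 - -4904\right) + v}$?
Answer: $20 \sqrt{13} \approx 72.111$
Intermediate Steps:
$v = 11172$
$\sqrt{\left(-10876 - -4904\right) + v} = \sqrt{\left(-10876 - -4904\right) + 11172} = \sqrt{\left(-10876 + 4904\right) + 11172} = \sqrt{-5972 + 11172} = \sqrt{5200} = 20 \sqrt{13}$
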